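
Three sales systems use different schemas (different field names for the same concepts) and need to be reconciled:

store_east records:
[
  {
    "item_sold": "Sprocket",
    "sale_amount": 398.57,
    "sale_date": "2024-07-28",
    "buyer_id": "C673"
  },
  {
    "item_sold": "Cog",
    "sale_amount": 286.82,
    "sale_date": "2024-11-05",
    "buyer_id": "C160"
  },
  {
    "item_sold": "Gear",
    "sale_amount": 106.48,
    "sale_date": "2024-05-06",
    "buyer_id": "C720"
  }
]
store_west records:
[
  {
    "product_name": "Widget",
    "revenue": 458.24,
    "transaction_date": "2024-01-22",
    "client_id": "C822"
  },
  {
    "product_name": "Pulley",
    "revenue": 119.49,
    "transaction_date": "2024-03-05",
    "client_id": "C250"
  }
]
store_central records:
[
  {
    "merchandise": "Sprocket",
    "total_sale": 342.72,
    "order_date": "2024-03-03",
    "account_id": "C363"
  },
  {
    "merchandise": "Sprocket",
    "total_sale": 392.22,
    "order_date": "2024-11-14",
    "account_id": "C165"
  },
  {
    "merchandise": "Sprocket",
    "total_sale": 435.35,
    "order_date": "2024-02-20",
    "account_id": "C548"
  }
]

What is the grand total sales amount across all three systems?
2539.89

Schema reconciliation - all amount fields map to sale amount:

store_east (sale_amount): 791.87
store_west (revenue): 577.73
store_central (total_sale): 1170.29

Grand total: 2539.89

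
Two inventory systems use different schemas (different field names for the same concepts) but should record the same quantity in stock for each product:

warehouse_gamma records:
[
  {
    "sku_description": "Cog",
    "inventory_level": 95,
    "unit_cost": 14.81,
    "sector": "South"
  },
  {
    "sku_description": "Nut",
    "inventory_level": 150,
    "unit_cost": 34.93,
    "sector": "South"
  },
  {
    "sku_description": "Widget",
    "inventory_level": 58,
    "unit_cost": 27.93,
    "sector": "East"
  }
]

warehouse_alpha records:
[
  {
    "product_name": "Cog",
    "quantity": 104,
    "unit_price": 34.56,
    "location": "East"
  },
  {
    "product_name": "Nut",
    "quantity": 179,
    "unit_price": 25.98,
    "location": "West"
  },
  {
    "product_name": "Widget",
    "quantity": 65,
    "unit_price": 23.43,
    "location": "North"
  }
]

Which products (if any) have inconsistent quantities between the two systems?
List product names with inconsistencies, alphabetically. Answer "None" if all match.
Cog, Nut, Widget

Schema mappings:
- "sku_description" (warehouse_gamma) = "product_name" (warehouse_alpha) = product name
- "inventory_level" (warehouse_gamma) = "quantity" (warehouse_alpha) = quantity

Comparison:
  Cog: 95 vs 104 - MISMATCH
  Nut: 150 vs 179 - MISMATCH
  Widget: 58 vs 65 - MISMATCH

Products with inconsistencies: Cog, Nut, Widget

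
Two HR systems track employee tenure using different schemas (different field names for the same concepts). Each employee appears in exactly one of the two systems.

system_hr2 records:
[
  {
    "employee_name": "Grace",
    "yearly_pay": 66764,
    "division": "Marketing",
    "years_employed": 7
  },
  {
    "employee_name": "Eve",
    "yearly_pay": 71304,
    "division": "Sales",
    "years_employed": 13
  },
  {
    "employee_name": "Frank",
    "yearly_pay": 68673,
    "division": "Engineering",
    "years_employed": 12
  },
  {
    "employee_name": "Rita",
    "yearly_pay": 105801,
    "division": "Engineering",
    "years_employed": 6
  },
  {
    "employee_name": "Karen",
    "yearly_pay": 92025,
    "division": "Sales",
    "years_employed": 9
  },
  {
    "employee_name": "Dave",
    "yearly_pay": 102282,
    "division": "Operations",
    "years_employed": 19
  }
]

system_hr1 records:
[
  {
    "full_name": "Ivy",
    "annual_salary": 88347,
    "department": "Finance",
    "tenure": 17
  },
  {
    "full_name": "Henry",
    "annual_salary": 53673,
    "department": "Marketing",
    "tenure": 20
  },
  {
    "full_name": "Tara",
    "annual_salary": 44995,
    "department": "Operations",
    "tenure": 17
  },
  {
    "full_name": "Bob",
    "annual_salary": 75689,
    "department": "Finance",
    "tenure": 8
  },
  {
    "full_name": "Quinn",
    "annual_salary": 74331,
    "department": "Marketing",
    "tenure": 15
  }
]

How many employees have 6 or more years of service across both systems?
11

Reconcile schemas: "years_employed" (system_hr2) = "tenure" (system_hr1) = years of service

From system_hr2: 6 employees with >= 6 years
From system_hr1: 5 employees with >= 6 years

Total: 6 + 5 = 11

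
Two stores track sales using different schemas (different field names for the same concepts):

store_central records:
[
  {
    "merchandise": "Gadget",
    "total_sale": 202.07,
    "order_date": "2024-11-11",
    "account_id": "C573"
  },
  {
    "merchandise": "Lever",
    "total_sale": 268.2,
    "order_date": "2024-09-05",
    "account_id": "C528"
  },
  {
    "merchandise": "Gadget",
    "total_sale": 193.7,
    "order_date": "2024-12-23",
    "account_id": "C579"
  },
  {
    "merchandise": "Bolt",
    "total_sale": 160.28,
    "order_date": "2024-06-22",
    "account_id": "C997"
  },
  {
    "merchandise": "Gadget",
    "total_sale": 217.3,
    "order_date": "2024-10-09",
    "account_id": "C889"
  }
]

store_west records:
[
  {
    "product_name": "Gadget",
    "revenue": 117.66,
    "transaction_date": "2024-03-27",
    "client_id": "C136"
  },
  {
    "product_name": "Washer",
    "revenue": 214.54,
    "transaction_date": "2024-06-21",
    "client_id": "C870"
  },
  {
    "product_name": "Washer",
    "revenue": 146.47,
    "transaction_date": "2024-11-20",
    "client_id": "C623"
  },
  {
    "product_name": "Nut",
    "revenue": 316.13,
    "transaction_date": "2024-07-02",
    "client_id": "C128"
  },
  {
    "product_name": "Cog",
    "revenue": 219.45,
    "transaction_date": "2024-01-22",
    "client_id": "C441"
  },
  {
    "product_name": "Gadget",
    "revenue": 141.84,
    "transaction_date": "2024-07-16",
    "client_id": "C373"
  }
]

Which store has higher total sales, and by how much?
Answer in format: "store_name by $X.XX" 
store_west by $114.54

Schema mapping: "total_sale" (store_central) = "revenue" (store_west) = sale amount

Total for store_central: 1041.55
Total for store_west: 1156.09

Difference: |1041.55 - 1156.09| = 114.54
store_west has higher sales by $114.54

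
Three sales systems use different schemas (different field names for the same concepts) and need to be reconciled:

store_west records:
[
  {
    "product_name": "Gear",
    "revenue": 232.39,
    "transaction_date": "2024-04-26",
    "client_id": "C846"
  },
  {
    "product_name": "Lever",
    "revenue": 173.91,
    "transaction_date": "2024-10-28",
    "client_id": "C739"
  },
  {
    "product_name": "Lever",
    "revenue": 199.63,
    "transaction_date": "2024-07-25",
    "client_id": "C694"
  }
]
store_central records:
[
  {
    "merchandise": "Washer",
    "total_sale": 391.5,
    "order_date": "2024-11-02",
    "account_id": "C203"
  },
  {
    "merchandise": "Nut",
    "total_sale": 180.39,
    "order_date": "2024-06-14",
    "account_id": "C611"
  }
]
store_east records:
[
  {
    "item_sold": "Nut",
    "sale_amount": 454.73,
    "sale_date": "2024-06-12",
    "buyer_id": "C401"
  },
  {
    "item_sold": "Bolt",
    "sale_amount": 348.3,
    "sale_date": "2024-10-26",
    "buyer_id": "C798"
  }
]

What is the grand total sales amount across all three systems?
1980.85

Schema reconciliation - all amount fields map to sale amount:

store_west (revenue): 605.93
store_central (total_sale): 571.89
store_east (sale_amount): 803.03

Grand total: 1980.85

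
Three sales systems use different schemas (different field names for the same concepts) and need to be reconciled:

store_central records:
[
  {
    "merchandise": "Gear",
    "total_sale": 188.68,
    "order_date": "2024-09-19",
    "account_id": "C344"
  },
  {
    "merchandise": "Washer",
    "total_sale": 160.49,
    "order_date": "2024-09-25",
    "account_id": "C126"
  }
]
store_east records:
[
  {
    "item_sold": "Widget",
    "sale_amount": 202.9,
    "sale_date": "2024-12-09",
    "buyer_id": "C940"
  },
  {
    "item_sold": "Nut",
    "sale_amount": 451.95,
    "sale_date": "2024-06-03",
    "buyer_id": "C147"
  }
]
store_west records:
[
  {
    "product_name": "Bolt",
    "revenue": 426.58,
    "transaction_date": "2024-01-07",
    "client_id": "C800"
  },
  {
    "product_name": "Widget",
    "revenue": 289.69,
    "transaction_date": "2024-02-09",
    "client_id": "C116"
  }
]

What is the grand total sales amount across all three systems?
1720.29

Schema reconciliation - all amount fields map to sale amount:

store_central (total_sale): 349.17
store_east (sale_amount): 654.85
store_west (revenue): 716.27

Grand total: 1720.29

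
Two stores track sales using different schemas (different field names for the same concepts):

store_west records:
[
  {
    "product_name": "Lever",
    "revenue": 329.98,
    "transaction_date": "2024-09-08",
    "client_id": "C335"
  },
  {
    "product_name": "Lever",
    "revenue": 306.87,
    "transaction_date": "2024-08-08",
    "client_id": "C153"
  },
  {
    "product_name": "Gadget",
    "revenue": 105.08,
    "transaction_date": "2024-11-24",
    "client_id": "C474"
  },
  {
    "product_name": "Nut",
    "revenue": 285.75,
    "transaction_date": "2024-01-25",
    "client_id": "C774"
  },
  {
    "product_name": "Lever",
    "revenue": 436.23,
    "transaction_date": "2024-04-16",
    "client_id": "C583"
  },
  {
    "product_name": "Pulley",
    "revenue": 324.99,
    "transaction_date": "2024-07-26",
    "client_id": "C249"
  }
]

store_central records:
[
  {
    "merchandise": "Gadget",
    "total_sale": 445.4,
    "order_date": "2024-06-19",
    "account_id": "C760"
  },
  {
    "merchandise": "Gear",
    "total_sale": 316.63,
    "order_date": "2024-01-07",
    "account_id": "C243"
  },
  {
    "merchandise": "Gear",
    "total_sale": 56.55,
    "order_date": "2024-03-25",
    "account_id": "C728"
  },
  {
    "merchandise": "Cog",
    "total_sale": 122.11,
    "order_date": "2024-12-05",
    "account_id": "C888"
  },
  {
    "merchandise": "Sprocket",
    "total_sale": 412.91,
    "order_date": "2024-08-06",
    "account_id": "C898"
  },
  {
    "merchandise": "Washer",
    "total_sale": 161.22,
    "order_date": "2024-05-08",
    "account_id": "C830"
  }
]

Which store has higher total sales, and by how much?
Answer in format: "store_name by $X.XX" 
store_west by $274.08

Schema mapping: "revenue" (store_west) = "total_sale" (store_central) = sale amount

Total for store_west: 1788.90
Total for store_central: 1514.82

Difference: |1788.90 - 1514.82| = 274.08
store_west has higher sales by $274.08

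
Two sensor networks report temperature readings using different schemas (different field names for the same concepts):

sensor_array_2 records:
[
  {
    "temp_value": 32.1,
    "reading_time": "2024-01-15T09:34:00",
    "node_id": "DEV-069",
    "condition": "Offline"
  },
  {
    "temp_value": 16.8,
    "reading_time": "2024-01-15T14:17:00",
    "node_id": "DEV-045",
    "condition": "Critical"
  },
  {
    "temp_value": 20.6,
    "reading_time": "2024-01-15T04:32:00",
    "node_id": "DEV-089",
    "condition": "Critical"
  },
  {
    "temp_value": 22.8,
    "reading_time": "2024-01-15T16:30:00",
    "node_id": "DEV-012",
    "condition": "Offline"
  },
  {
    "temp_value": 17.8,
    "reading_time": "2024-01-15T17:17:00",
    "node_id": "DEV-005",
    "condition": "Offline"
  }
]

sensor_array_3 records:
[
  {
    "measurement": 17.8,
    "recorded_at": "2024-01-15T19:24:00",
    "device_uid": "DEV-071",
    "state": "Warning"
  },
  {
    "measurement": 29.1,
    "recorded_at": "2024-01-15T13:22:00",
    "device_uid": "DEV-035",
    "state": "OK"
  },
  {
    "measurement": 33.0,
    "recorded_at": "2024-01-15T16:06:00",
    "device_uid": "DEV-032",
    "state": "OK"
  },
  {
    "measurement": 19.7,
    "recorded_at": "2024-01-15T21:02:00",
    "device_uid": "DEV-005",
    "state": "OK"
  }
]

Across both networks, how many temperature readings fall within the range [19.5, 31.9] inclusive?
4

Schema mapping: "temp_value" (sensor_array_2) = "measurement" (sensor_array_3) = temperature

Readings in [19.5, 31.9] from sensor_array_2: 2
Readings in [19.5, 31.9] from sensor_array_3: 2

Total count: 2 + 2 = 4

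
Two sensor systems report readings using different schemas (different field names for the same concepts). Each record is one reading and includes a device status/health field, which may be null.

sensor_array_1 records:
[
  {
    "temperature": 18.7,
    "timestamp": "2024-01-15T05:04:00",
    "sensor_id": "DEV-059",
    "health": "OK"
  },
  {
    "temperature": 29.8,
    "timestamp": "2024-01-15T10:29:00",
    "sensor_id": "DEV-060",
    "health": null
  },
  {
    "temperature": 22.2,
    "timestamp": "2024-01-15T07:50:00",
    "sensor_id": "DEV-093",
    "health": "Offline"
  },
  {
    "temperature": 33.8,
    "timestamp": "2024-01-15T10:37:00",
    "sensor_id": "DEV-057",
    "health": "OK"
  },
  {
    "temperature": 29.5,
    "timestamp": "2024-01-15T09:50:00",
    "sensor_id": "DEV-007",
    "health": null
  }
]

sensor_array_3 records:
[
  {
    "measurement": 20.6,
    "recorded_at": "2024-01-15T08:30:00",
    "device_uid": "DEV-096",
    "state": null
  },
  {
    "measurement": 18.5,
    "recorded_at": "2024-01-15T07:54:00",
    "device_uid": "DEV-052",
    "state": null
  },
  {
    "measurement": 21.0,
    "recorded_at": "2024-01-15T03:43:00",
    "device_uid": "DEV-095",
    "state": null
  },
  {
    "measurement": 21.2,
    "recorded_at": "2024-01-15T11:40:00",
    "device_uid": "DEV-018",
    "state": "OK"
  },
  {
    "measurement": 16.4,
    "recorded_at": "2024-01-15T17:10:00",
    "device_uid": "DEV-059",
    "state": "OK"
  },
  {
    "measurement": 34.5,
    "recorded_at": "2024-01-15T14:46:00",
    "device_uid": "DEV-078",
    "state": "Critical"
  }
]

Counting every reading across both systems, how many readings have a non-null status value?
6

Schema mapping: "health" (sensor_array_1) = "state" (sensor_array_3) = status

Non-null in sensor_array_1: 3
Non-null in sensor_array_3: 3

Total non-null: 3 + 3 = 6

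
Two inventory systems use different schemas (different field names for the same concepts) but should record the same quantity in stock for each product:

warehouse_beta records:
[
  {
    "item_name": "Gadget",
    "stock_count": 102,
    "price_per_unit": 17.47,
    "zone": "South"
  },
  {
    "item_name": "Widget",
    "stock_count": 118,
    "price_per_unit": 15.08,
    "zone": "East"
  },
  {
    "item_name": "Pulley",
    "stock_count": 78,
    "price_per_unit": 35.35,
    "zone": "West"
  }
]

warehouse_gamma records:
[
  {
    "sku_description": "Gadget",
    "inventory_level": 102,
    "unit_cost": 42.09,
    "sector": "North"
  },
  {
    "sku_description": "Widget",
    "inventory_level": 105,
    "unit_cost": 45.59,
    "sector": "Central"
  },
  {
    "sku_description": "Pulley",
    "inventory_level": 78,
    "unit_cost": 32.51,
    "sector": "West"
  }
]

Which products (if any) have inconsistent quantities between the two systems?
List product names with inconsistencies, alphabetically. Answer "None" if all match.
Widget

Schema mappings:
- "item_name" (warehouse_beta) = "sku_description" (warehouse_gamma) = product name
- "stock_count" (warehouse_beta) = "inventory_level" (warehouse_gamma) = quantity

Comparison:
  Gadget: 102 vs 102 - MATCH
  Widget: 118 vs 105 - MISMATCH
  Pulley: 78 vs 78 - MATCH

Products with inconsistencies: Widget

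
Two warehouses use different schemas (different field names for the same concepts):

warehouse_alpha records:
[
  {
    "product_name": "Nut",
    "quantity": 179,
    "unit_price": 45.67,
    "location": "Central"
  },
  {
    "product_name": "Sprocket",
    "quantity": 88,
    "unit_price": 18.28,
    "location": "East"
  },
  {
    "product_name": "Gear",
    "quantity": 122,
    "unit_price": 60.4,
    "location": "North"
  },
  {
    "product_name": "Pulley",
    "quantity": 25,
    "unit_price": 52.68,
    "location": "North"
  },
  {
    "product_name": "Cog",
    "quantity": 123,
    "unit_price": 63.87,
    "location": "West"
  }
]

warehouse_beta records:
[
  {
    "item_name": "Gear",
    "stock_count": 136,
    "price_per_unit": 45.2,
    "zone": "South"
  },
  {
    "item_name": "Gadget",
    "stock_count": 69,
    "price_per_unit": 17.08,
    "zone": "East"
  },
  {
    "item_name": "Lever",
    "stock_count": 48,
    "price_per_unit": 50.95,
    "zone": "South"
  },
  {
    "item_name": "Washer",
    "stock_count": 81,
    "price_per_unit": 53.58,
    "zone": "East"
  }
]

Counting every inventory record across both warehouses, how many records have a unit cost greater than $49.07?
5

Schema mapping: "unit_price" (warehouse_alpha) = "price_per_unit" (warehouse_beta) = unit cost

Records > $49.07 in warehouse_alpha: 3
Records > $49.07 in warehouse_beta: 2

Total count: 3 + 2 = 5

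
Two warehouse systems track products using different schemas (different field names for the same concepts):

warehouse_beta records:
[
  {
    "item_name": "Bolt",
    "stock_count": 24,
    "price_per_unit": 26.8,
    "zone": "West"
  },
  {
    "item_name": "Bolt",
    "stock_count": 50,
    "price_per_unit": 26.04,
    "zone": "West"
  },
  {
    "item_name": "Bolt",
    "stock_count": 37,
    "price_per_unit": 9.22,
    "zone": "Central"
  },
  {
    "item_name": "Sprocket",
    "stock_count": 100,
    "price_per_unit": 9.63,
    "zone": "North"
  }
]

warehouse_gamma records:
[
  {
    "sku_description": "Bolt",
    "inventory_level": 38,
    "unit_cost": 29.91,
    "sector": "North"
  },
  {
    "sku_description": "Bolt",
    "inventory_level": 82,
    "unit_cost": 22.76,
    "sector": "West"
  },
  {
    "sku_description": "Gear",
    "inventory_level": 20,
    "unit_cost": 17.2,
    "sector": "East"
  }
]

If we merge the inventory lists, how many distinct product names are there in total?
3

Schema mapping: "item_name" (warehouse_beta) = "sku_description" (warehouse_gamma) = product name

Products in warehouse_beta: ['Bolt', 'Sprocket']
Products in warehouse_gamma: ['Bolt', 'Gear']

Union (unique products): ['Bolt', 'Gear', 'Sprocket']
Count: 3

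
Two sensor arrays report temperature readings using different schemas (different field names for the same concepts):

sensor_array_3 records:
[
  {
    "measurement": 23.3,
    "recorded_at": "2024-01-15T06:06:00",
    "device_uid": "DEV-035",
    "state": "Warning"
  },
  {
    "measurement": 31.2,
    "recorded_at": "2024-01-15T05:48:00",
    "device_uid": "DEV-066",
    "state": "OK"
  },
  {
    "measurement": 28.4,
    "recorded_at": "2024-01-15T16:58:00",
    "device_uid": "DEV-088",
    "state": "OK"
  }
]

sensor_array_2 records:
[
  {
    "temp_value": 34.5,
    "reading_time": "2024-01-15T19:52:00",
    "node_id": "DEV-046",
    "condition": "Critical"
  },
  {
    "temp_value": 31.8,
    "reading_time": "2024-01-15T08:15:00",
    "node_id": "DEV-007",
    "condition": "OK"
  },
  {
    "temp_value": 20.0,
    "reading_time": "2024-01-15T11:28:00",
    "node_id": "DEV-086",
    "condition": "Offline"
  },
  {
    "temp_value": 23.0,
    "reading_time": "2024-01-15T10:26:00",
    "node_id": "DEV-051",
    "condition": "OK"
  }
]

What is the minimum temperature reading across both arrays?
20.0

Schema mapping: "measurement" (sensor_array_3) = "temp_value" (sensor_array_2) = temperature reading

Minimum in sensor_array_3: 23.3
Minimum in sensor_array_2: 20.0

Overall minimum: min(23.3, 20.0) = 20.0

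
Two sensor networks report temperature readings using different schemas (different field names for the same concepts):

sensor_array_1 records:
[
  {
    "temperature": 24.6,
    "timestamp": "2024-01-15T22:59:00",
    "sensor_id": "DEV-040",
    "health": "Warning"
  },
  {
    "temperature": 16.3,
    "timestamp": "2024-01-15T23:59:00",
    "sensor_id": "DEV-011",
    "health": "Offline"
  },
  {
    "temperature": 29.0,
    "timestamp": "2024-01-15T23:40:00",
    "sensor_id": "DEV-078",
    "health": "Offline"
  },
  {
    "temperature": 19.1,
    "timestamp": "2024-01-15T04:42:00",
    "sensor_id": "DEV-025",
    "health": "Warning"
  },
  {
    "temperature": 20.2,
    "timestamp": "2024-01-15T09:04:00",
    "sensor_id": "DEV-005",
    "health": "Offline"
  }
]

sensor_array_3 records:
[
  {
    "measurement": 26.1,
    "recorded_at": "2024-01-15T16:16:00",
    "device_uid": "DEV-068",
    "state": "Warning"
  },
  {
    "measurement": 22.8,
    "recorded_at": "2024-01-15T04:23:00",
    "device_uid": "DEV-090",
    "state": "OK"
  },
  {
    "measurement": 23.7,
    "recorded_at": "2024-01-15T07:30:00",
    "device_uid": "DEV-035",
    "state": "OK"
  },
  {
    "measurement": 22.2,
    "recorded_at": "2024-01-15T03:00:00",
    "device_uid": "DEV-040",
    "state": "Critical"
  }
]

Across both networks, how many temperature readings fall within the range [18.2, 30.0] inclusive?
8

Schema mapping: "temperature" (sensor_array_1) = "measurement" (sensor_array_3) = temperature

Readings in [18.2, 30.0] from sensor_array_1: 4
Readings in [18.2, 30.0] from sensor_array_3: 4

Total count: 4 + 4 = 8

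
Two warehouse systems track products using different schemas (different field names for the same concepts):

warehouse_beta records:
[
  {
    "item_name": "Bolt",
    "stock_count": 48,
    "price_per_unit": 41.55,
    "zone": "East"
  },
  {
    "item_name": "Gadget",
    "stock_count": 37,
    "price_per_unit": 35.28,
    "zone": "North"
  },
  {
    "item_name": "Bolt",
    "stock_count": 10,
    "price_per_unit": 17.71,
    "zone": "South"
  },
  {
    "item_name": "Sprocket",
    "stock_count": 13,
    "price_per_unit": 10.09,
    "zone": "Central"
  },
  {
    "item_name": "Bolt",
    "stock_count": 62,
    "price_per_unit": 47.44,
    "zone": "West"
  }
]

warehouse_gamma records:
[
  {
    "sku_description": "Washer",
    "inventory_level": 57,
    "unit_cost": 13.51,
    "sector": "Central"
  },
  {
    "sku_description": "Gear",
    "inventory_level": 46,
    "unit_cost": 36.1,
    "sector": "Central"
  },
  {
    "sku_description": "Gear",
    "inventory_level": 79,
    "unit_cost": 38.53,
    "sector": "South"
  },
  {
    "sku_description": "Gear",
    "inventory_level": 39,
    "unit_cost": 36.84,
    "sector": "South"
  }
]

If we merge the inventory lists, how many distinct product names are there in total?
5

Schema mapping: "item_name" (warehouse_beta) = "sku_description" (warehouse_gamma) = product name

Products in warehouse_beta: ['Bolt', 'Gadget', 'Sprocket']
Products in warehouse_gamma: ['Gear', 'Washer']

Union (unique products): ['Bolt', 'Gadget', 'Gear', 'Sprocket', 'Washer']
Count: 5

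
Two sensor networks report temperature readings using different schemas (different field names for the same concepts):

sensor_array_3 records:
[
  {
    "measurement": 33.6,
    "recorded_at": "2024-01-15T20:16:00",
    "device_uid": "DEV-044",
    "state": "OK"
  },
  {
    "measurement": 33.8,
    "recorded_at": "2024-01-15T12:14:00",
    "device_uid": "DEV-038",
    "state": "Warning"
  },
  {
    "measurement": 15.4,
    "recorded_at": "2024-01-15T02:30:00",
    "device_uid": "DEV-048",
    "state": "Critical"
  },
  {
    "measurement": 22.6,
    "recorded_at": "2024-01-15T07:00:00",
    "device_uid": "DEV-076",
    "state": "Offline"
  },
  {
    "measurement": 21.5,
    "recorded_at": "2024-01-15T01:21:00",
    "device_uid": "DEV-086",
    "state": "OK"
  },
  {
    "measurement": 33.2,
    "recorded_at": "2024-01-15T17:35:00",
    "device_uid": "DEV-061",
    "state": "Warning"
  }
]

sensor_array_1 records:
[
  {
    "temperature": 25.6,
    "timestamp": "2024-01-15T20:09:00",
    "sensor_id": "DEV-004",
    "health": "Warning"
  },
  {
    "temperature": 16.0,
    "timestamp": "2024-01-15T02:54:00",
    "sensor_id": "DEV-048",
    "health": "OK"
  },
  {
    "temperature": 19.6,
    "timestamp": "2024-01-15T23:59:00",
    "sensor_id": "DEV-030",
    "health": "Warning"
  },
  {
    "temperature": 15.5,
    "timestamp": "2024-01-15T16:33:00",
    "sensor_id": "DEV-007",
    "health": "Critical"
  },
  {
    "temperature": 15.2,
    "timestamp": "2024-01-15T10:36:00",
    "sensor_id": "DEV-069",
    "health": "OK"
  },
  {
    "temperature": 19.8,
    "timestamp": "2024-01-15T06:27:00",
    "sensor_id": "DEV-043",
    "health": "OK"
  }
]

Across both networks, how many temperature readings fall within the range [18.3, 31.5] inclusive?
5

Schema mapping: "measurement" (sensor_array_3) = "temperature" (sensor_array_1) = temperature

Readings in [18.3, 31.5] from sensor_array_3: 2
Readings in [18.3, 31.5] from sensor_array_1: 3

Total count: 2 + 3 = 5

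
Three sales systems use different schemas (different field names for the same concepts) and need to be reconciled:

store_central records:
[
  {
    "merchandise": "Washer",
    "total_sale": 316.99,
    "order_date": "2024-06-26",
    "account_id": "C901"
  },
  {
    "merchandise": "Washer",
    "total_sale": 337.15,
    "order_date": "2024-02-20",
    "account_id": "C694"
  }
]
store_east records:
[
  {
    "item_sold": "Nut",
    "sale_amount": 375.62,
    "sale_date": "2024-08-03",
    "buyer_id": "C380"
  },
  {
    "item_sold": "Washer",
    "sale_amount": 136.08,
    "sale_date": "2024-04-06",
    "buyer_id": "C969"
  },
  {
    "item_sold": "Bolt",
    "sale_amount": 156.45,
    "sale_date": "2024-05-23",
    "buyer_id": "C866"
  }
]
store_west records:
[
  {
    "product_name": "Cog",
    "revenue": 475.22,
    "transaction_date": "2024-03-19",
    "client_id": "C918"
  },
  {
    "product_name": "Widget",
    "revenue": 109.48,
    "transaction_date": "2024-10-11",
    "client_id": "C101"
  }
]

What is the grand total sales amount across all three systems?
1906.99

Schema reconciliation - all amount fields map to sale amount:

store_central (total_sale): 654.14
store_east (sale_amount): 668.15
store_west (revenue): 584.7

Grand total: 1906.99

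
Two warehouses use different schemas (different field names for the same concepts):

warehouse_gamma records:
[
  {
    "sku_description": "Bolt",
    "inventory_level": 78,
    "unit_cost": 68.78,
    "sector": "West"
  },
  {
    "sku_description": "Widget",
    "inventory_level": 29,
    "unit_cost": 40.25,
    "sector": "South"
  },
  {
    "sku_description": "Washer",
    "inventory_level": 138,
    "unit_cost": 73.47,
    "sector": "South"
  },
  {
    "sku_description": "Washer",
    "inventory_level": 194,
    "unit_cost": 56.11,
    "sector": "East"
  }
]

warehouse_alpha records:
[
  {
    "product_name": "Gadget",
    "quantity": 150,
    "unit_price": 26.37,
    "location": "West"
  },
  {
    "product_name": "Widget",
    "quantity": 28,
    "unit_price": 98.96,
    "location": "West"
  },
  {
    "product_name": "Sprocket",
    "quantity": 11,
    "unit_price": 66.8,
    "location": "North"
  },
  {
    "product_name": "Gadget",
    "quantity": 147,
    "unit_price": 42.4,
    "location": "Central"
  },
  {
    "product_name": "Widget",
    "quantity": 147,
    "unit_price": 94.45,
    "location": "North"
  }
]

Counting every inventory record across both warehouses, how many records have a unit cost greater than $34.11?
8

Schema mapping: "unit_cost" (warehouse_gamma) = "unit_price" (warehouse_alpha) = unit cost

Records > $34.11 in warehouse_gamma: 4
Records > $34.11 in warehouse_alpha: 4

Total count: 4 + 4 = 8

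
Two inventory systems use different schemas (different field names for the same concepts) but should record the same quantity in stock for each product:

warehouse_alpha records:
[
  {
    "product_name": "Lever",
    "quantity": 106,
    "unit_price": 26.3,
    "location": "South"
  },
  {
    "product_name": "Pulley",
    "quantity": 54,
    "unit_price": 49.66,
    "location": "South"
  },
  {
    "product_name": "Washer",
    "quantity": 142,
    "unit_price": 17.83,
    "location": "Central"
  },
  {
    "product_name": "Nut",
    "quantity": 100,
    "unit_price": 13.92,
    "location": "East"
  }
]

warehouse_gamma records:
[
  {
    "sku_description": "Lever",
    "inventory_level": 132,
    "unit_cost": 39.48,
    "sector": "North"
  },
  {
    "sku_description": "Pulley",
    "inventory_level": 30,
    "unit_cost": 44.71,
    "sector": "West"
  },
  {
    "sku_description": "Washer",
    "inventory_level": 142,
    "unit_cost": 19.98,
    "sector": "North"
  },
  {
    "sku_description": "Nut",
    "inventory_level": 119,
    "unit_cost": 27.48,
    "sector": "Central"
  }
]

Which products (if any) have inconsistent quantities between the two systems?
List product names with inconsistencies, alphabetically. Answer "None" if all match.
Lever, Nut, Pulley

Schema mappings:
- "product_name" (warehouse_alpha) = "sku_description" (warehouse_gamma) = product name
- "quantity" (warehouse_alpha) = "inventory_level" (warehouse_gamma) = quantity

Comparison:
  Lever: 106 vs 132 - MISMATCH
  Pulley: 54 vs 30 - MISMATCH
  Washer: 142 vs 142 - MATCH
  Nut: 100 vs 119 - MISMATCH

Products with inconsistencies: Lever, Nut, Pulley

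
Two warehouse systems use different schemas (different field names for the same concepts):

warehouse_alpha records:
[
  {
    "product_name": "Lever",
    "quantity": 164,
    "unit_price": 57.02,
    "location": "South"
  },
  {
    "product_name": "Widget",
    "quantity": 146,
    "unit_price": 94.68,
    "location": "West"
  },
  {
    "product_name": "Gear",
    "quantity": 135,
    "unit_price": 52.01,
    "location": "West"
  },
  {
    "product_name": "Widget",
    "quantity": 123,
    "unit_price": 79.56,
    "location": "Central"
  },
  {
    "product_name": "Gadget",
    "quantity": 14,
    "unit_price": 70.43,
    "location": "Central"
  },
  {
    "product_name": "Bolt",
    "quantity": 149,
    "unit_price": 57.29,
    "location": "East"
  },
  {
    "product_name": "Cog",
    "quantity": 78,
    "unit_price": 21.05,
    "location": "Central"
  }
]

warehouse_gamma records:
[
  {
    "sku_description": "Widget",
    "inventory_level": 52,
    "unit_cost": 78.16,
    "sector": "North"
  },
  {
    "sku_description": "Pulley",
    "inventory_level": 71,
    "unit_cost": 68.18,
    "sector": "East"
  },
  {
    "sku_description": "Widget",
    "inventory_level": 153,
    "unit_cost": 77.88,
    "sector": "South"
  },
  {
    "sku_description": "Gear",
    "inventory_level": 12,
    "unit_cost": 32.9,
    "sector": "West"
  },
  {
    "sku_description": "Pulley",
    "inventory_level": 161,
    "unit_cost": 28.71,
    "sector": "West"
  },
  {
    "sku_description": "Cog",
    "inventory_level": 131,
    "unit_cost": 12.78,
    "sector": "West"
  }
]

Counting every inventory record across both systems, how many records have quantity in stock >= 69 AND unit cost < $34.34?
3

Schema mappings:
- "quantity" (warehouse_alpha) = "inventory_level" (warehouse_gamma) = quantity
- "unit_price" (warehouse_alpha) = "unit_cost" (warehouse_gamma) = unit cost

Records meeting both conditions in warehouse_alpha: 1
Records meeting both conditions in warehouse_gamma: 2

Total: 1 + 2 = 3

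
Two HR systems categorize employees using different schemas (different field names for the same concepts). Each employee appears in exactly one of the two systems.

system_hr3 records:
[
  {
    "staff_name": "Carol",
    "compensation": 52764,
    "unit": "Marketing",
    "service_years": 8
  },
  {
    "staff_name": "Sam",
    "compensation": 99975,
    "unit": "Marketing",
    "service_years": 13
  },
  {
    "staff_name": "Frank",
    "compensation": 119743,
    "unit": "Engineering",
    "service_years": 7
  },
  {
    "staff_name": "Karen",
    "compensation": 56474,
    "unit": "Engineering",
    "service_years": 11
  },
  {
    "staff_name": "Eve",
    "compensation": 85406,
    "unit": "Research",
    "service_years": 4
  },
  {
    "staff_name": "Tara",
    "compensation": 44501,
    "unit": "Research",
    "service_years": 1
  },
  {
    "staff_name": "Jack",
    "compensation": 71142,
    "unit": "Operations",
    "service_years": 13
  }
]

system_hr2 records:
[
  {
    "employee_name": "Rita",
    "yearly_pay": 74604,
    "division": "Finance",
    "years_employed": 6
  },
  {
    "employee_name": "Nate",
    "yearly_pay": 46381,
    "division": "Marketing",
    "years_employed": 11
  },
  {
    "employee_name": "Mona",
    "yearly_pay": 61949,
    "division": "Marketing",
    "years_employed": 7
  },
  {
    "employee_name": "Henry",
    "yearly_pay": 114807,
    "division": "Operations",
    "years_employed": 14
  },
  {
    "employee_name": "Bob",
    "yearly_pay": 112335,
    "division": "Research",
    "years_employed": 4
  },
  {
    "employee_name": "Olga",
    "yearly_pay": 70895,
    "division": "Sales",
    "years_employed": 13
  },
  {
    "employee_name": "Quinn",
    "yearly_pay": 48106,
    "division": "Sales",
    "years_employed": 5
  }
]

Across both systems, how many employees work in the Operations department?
2

Schema mapping: "unit" (system_hr3) = "division" (system_hr2) = department

Operations employees in system_hr3: 1
Operations employees in system_hr2: 1

Total in Operations: 1 + 1 = 2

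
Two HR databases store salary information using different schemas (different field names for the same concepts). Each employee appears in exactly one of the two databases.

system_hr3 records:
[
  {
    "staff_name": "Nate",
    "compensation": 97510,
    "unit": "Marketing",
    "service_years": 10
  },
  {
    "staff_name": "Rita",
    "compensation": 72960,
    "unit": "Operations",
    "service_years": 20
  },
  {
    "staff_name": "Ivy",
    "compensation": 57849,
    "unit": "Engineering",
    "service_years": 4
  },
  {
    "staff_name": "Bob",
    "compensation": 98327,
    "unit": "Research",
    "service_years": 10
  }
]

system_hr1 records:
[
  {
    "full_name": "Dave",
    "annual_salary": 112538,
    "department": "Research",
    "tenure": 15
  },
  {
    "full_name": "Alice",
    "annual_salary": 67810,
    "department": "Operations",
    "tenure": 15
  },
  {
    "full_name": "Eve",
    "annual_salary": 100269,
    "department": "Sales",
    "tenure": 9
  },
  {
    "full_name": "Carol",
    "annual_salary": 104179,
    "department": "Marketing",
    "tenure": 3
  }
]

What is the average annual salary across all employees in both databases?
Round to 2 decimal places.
88930.25

Schema mapping: "compensation" (system_hr3) = "annual_salary" (system_hr1) = annual salary

All salaries: [97510, 72960, 57849, 98327, 112538, 67810, 100269, 104179]
Sum: 711442
Count: 8
Average: 711442 / 8 = 88930.25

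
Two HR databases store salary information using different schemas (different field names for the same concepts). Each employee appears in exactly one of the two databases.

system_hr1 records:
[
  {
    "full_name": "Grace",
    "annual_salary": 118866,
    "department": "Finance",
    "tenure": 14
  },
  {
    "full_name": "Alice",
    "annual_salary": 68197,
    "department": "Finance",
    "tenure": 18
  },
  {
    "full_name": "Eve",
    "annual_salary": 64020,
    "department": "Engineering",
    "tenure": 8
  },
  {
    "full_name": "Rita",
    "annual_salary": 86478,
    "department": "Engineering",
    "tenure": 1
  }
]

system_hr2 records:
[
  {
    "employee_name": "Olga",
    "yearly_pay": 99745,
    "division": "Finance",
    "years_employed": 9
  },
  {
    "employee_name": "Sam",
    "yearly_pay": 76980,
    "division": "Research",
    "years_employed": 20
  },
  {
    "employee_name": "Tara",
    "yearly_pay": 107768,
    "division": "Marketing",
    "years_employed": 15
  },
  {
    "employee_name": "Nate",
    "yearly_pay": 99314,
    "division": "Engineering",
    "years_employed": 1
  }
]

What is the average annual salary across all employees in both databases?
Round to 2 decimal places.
90171.00

Schema mapping: "annual_salary" (system_hr1) = "yearly_pay" (system_hr2) = annual salary

All salaries: [118866, 68197, 64020, 86478, 99745, 76980, 107768, 99314]
Sum: 721368
Count: 8
Average: 721368 / 8 = 90171.00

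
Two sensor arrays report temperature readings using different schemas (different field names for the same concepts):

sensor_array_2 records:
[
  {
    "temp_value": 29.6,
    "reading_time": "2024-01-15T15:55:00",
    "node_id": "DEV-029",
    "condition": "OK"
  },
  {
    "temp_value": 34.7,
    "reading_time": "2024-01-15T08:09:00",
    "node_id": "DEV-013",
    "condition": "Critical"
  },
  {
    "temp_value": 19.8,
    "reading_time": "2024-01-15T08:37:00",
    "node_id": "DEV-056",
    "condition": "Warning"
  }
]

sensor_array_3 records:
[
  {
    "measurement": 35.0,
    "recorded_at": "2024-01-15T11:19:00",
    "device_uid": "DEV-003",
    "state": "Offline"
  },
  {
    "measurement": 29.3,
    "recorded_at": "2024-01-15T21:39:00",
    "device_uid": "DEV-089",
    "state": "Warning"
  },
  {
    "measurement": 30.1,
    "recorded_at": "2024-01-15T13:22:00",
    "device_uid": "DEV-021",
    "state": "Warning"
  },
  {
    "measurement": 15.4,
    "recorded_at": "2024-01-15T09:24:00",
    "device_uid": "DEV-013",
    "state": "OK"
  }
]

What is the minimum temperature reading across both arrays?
15.4

Schema mapping: "temp_value" (sensor_array_2) = "measurement" (sensor_array_3) = temperature reading

Minimum in sensor_array_2: 19.8
Minimum in sensor_array_3: 15.4

Overall minimum: min(19.8, 15.4) = 15.4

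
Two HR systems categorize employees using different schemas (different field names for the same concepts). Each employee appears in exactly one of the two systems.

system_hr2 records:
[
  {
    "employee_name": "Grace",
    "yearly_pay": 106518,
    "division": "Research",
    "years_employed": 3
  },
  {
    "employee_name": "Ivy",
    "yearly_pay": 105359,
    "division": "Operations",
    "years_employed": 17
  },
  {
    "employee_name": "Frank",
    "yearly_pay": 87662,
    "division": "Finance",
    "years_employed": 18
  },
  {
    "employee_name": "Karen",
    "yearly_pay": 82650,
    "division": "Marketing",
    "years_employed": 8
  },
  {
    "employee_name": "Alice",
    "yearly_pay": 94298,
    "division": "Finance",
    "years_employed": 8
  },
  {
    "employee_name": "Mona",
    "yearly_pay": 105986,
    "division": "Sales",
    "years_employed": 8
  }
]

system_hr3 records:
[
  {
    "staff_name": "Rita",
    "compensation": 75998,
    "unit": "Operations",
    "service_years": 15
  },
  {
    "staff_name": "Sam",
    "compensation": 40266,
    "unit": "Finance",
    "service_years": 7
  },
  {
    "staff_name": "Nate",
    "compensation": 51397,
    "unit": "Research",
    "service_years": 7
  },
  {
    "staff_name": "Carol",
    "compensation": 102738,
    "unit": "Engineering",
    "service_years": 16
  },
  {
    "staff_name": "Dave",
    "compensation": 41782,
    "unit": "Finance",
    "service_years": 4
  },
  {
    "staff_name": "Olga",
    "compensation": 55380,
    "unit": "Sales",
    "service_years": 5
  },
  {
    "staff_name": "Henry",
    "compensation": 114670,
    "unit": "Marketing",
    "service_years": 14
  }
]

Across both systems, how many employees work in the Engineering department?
1

Schema mapping: "division" (system_hr2) = "unit" (system_hr3) = department

Engineering employees in system_hr2: 0
Engineering employees in system_hr3: 1

Total in Engineering: 0 + 1 = 1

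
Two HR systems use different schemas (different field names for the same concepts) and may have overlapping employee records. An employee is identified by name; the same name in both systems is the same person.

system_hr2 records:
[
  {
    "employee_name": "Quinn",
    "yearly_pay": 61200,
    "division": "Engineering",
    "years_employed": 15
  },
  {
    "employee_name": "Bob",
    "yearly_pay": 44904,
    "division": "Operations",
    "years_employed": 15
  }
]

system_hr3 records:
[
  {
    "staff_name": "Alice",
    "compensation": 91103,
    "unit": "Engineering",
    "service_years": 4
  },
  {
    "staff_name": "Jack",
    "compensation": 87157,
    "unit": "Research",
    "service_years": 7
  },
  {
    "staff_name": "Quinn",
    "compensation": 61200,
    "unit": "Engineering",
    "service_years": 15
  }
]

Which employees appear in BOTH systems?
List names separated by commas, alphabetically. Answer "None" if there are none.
Quinn

Schema mapping: "employee_name" (system_hr2) = "staff_name" (system_hr3) = employee name

Names in system_hr2: ['Bob', 'Quinn']
Names in system_hr3: ['Alice', 'Jack', 'Quinn']

Intersection: ['Quinn']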